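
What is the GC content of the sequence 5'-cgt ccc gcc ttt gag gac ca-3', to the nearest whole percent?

Counting bases: A=3, T=4, G=5, C=8
G+C = 5 + 8 = 13 out of 20 bases
%GC = 13/20 × 100 = 65% ≈ 65%

65%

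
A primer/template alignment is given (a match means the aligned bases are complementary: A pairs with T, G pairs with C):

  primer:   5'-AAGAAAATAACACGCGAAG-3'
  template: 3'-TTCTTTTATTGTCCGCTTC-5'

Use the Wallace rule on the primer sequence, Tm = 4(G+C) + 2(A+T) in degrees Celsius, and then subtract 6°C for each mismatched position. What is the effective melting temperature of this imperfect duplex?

46°C

Primer base counts: A=11, T=1, G=4, C=3 → A+T=12, G+C=7
Perfect-match Tm = 2(12) + 4(7) = 24 + 28 = 52°C
Mismatches (positions where the bases are not complementary): 1 (at position 13)
Effective Tm = 52 − 1×6 = 52 − 6 = 46°C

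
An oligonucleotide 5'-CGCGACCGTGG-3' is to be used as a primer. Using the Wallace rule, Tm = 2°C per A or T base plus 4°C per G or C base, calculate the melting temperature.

40°C

T=1, C=4, A=1, G=5
A+T = 2, G+C = 9
Tm = 2(2) + 4(9) = 4 + 36 = 40°C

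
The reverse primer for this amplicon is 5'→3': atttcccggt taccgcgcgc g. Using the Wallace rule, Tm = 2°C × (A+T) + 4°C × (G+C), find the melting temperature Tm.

70°C

Counting bases: C=8, G=6, T=5, A=2
So N_AT = 7 and N_GC = 14.
Tm = 4·14 + 2·7 = 56 + 14 = 70°C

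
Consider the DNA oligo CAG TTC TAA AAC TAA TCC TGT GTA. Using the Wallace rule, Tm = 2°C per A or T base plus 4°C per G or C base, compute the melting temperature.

64°C

Scanning the sequence gives A=8, G=3, C=5, T=8.
AT pairs contribute 16, GC pairs contribute 8.
Tm = 2(16) + 4(8) = 32 + 32 = 64°C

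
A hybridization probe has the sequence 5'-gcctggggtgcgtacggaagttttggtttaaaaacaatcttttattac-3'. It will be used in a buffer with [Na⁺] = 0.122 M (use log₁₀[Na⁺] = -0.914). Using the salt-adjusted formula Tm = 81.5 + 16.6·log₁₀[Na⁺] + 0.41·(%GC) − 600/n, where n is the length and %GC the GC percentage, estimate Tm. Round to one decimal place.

70.1°C

Length n = 48. Counting bases: T=17, A=12, G=12, C=7
G+C = 19, so %GC = 19/48 × 100 = 39.583%
Salt term: 16.6 × (-0.914) = -15.172
GC term: 0.41 × 39.583 = 16.229; length term: −600/48 = −12.5
Tm = 81.5 + (-15.172) + 16.229 − 12.5 = 70.057 → 70.1°C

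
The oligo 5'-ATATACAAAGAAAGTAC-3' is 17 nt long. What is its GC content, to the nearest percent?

24%

Base counts: G=2, A=10, C=2, T=3
G+C = 2 + 2 = 4 out of 17 bases
%GC = 4/17 × 100 = 23.53% ≈ 24%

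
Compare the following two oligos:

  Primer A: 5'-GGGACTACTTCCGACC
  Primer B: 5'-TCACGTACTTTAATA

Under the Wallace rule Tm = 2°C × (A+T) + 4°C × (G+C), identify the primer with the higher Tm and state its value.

Primer A: A+T=6, G+C=10 → Tm = 2(6)+4(10) = 52°C
Primer B: A+T=11, G+C=4 → Tm = 2(11)+4(4) = 38°C
52°C vs 38°C → primer A is higher.

Primer A, 52°C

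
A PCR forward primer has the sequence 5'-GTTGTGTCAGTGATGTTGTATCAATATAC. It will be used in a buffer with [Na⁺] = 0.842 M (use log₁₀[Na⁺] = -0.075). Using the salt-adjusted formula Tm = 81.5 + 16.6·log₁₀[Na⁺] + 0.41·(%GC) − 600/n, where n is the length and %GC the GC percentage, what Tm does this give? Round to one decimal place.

Length n = 29. C=3, A=7, T=12, G=7
G+C = 10, so %GC = 10/29 × 100 = 34.483%
Salt term: 16.6 × (-0.075) = -1.245
GC term: 0.41 × 34.483 = 14.138; length term: −600/29 = −20.69
Tm = 81.5 + (-1.245) + 14.138 − 20.69 = 73.703 → 73.7°C

73.7°C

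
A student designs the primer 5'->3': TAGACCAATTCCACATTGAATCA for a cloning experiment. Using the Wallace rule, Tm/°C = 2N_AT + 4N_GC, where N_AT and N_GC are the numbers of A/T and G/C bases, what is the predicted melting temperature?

62°C

T=6, G=2, C=6, A=9
A+T = 15, G+C = 8
Tm = 4·8 + 2·15 = 32 + 30 = 62°C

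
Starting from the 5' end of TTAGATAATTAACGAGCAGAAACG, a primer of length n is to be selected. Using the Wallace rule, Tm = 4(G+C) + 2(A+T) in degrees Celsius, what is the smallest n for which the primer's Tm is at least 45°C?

First 17 bases: TTAGATAATTAACGAGC → Tm = 44°C (< 45°C)
First 18 bases: TTAGATAATTAACGAGCA → Tm = 46°C (≥ 45°C)
Each additional base adds 2°C (A/T) or 4°C (G/C), so Tm is non-decreasing in n; n = 18 is the first length to reach 45°C.

n = 18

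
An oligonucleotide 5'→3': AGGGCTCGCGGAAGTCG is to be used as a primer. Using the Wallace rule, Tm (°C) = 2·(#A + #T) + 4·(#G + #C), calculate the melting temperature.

58°C

A=3, T=2, C=4, G=8
So N_AT = 5 and N_GC = 12.
Tm = 4·12 + 2·5 = 48 + 10 = 58°C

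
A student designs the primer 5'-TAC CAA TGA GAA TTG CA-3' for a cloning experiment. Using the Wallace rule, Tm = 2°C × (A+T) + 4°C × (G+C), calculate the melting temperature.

Scanning the sequence gives G=3, A=7, T=4, C=3.
So N_AT = 11 and N_GC = 6.
Tm = 2×11 + 4×6 = 46°C

46°C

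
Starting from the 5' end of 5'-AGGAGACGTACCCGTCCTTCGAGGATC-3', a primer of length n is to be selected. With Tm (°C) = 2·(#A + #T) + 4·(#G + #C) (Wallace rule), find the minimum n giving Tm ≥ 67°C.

n = 21

First 20 bases: AGGAGACGTACCCGTCCTTC → Tm = 64°C (< 67°C)
First 21 bases: AGGAGACGTACCCGTCCTTCG → Tm = 68°C (≥ 67°C)
Since every base adds ≥2°C, Tm only increases with n, so the threshold is first crossed at n = 21.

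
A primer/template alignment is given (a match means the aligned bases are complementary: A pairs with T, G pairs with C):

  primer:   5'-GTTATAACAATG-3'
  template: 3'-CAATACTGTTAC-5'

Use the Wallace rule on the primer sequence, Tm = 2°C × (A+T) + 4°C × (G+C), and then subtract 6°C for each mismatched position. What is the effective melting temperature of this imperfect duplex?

24°C

Primer base counts: A=5, T=4, G=2, C=1 → A+T=9, G+C=3
Perfect-match Tm = 2(9) + 4(3) = 18 + 12 = 30°C
Mismatches (positions where the bases are not complementary): 1 (at position 6)
Effective Tm = 30 − 1×6 = 30 − 6 = 24°C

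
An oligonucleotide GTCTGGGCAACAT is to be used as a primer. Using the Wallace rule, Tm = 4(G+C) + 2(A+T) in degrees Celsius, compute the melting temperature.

40°C

Scanning the sequence gives G=4, A=3, T=3, C=3.
AT pairs contribute 6, GC pairs contribute 7.
Tm = 2(6) + 4(7) = 12 + 28 = 40°C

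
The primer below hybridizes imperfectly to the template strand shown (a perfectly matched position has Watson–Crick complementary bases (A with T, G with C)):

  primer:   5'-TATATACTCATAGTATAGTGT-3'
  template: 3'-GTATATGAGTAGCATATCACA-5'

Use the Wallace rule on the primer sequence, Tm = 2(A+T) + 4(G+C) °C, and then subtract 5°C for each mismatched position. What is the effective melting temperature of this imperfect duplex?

42°C

Primer base counts: A=7, T=9, G=3, C=2 → A+T=16, G+C=5
Perfect-match Tm = 2(16) + 4(5) = 32 + 20 = 52°C
Mismatches (positions where the bases are not complementary): 2 (at positions 1, 12)
Effective Tm = 52 − 2×5 = 52 − 10 = 42°C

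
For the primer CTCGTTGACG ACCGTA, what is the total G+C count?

A=3, T=4, G=4, C=5
Total G or C: 4 + 5 = 9

9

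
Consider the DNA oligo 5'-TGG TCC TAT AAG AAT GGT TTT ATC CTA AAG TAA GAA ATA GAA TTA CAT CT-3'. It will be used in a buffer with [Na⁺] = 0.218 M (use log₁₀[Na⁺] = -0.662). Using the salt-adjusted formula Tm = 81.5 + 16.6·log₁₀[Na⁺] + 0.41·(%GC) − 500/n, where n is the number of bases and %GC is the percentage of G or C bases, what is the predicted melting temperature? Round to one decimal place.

Length n = 50. A=19, G=8, T=17, C=6
G+C = 14, so %GC = 14/50 × 100 = 28%
Salt term: 16.6 × (-0.662) = -10.989
GC term: 0.41 × 28 = 11.48; length term: −500/50 = −10
Tm = 81.5 + (-10.989) + 11.48 − 10 = 71.991 → 72.0°C

72.0°C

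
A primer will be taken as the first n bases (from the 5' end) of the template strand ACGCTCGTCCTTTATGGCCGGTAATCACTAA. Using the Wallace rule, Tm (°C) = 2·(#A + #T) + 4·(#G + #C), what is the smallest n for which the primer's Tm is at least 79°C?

n = 26

First 25 bases: ACGCTCGTCCTTTATGGCCGGTAAT → Tm = 76°C (< 79°C)
First 26 bases: ACGCTCGTCCTTTATGGCCGGTAATC → Tm = 80°C (≥ 79°C)
Each additional base adds 2°C (A/T) or 4°C (G/C), so Tm is non-decreasing in n; n = 26 is the first length to reach 79°C.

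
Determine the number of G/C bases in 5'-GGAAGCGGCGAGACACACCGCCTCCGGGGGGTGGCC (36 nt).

28

Base counts: C=12, G=16, T=2, A=6
G+C = 16 + 12 = 28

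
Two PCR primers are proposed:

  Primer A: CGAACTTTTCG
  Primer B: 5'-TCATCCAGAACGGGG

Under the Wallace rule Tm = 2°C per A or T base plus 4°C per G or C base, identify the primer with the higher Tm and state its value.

Primer B, 48°C

Primer A: A+T=6, G+C=5 → Tm = 2(6)+4(5) = 32°C
Primer B: A+T=6, G+C=9 → Tm = 2(6)+4(9) = 48°C
32°C vs 48°C → primer B is higher.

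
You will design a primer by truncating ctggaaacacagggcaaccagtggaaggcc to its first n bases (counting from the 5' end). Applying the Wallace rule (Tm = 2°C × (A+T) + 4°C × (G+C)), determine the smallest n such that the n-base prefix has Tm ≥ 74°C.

n = 24

First 23 bases: CTGGAAACACAGGGCAACCAGTG → Tm = 72°C (< 74°C)
First 24 bases: CTGGAAACACAGGGCAACCAGTGG → Tm = 76°C (≥ 74°C)
Each additional base adds 2°C (A/T) or 4°C (G/C), so Tm is non-decreasing in n; n = 24 is the first length to reach 74°C.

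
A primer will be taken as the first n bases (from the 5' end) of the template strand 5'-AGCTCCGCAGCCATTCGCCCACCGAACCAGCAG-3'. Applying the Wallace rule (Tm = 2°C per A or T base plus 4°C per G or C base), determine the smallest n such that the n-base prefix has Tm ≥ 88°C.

First 26 bases: AGCTCCGCAGCCATTCGCCCACCGAA → Tm = 86°C (< 88°C)
First 27 bases: AGCTCCGCAGCCATTCGCCCACCGAAC → Tm = 90°C (≥ 88°C)
Since every base adds ≥2°C, Tm only increases with n, so the threshold is first crossed at n = 27.

n = 27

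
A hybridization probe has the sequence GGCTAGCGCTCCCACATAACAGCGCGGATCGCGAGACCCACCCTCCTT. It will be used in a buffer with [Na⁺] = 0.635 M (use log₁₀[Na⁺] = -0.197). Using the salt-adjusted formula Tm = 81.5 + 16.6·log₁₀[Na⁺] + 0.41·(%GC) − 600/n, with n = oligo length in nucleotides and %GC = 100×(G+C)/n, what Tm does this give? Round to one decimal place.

Length n = 48. T=7, A=10, G=11, C=20
G+C = 31, so %GC = 31/48 × 100 = 64.583%
Salt term: 16.6 × (-0.197) = -3.27
GC term: 0.41 × 64.583 = 26.479; length term: −600/48 = −12.5
Tm = 81.5 + (-3.27) + 26.479 − 12.5 = 92.209 → 92.2°C

92.2°C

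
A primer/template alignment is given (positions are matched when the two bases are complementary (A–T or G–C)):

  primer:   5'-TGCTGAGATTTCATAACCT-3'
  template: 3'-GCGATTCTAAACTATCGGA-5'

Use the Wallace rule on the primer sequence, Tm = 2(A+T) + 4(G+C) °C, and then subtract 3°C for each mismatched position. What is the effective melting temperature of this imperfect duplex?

Primer base counts: A=5, T=7, G=3, C=4 → A+T=12, G+C=7
Perfect-match Tm = 2(12) + 4(7) = 24 + 28 = 52°C
Mismatches (positions where the bases are not complementary): 4 (at positions 1, 5, 12, 16)
Effective Tm = 52 − 4×3 = 52 − 12 = 40°C

40°C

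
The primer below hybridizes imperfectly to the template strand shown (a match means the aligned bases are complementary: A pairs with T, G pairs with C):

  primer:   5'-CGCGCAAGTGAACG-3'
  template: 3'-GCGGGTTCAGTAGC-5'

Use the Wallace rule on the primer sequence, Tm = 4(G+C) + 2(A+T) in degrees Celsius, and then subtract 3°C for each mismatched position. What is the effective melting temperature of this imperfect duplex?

37°C

Primer base counts: A=4, T=1, G=5, C=4 → A+T=5, G+C=9
Perfect-match Tm = 2(5) + 4(9) = 10 + 36 = 46°C
Mismatches (positions where the bases are not complementary): 3 (at positions 4, 10, 12)
Effective Tm = 46 − 3×3 = 46 − 9 = 37°C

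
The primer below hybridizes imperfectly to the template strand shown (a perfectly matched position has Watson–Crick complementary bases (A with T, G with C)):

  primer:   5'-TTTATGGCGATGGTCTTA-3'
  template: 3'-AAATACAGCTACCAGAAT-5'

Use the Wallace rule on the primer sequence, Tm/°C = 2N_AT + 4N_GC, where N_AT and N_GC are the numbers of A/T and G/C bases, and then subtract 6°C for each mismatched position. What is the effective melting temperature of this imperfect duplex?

Primer base counts: A=3, T=8, G=5, C=2 → A+T=11, G+C=7
Perfect-match Tm = 2(11) + 4(7) = 22 + 28 = 50°C
Mismatches (positions where the bases are not complementary): 1 (at position 7)
Effective Tm = 50 − 1×6 = 50 − 6 = 44°C

44°C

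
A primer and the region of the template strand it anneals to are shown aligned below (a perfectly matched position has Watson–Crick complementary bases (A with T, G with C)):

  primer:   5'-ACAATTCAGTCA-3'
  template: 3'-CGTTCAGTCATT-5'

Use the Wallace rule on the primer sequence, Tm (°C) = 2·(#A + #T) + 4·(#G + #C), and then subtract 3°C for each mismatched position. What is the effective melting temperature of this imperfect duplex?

Primer base counts: A=5, T=3, G=1, C=3 → A+T=8, G+C=4
Perfect-match Tm = 2(8) + 4(4) = 16 + 16 = 32°C
Mismatches (positions where the bases are not complementary): 3 (at positions 1, 5, 11)
Effective Tm = 32 − 3×3 = 32 − 9 = 23°C

23°C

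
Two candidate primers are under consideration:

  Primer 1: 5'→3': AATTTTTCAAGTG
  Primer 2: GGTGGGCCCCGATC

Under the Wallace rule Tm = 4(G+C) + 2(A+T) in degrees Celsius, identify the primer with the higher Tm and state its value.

Primer 2, 50°C

Primer 1: A+T=10, G+C=3 → Tm = 2(10)+4(3) = 32°C
Primer 2: A+T=3, G+C=11 → Tm = 2(3)+4(11) = 50°C
32°C vs 50°C → primer 2 is higher.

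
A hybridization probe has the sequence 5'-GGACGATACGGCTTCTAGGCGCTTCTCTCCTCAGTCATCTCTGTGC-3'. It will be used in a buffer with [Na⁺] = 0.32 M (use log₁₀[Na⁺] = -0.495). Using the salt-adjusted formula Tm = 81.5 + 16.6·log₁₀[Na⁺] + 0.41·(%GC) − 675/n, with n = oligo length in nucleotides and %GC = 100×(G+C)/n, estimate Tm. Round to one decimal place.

Length n = 46. Counting bases: G=11, A=6, T=14, C=15
G+C = 26, so %GC = 26/46 × 100 = 56.522%
Salt term: 16.6 × (-0.495) = -8.217
GC term: 0.41 × 56.522 = 23.174; length term: −675/46 = −14.674
Tm = 81.5 + (-8.217) + 23.174 − 14.674 = 81.783 → 81.8°C

81.8°C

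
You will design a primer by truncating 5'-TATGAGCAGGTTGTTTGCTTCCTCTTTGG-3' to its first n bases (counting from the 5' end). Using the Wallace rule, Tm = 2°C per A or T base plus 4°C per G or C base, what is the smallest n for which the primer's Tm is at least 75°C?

n = 27

First 26 bases: TATGAGCAGGTTGTTTGCTTCCTCTT → Tm = 74°C (< 75°C)
First 27 bases: TATGAGCAGGTTGTTTGCTTCCTCTTT → Tm = 76°C (≥ 75°C)
Since every base adds ≥2°C, Tm only increases with n, so the threshold is first crossed at n = 27.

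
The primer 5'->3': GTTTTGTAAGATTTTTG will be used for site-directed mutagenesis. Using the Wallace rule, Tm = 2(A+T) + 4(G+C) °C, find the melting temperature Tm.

G=4, C=0, T=10, A=3
A+T = 13, G+C = 4
Tm = 4·4 + 2·13 = 16 + 26 = 42°C

42°C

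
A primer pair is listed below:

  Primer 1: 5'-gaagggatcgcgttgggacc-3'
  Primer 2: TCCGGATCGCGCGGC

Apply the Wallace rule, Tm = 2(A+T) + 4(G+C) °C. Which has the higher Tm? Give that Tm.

Primer 1, 66°C

Primer 1: A+T=7, G+C=13 → Tm = 2(7)+4(13) = 66°C
Primer 2: A+T=3, G+C=12 → Tm = 2(3)+4(12) = 54°C
66°C vs 54°C → primer 1 is higher.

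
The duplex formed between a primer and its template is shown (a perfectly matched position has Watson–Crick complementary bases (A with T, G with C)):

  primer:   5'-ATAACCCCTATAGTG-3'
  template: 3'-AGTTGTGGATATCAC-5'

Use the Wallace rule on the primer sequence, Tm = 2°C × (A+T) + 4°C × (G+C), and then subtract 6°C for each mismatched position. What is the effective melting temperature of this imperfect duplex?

Primer base counts: A=5, T=4, G=2, C=4 → A+T=9, G+C=6
Perfect-match Tm = 2(9) + 4(6) = 18 + 24 = 42°C
Mismatches (positions where the bases are not complementary): 3 (at positions 1, 2, 6)
Effective Tm = 42 − 3×6 = 42 − 18 = 24°C

24°C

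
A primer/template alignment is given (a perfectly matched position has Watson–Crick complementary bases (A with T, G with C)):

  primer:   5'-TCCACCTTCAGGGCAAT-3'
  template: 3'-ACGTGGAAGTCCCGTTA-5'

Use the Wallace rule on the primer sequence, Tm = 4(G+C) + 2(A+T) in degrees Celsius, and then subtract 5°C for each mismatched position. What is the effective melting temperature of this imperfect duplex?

47°C

Primer base counts: A=4, T=4, G=3, C=6 → A+T=8, G+C=9
Perfect-match Tm = 2(8) + 4(9) = 16 + 36 = 52°C
Mismatches (positions where the bases are not complementary): 1 (at position 2)
Effective Tm = 52 − 1×5 = 52 − 5 = 47°C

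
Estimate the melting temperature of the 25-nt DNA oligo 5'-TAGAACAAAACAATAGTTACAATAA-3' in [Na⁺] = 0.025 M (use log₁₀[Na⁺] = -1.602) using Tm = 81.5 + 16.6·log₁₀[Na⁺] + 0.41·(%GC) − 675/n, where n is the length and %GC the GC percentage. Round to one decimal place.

Length n = 25. A=15, T=5, C=3, G=2
G+C = 5, so %GC = 5/25 × 100 = 20%
Salt term: 16.6 × (-1.602) = -26.593
GC term: 0.41 × 20 = 8.2; length term: −675/25 = −27
Tm = 81.5 + (-26.593) + 8.2 − 27 = 36.107 → 36.1°C

36.1°C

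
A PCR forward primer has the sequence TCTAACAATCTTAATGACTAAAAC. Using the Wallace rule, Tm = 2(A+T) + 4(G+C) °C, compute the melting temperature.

Base counts: G=1, C=5, T=7, A=11
So N_AT = 18 and N_GC = 6.
Tm = 4·6 + 2·18 = 24 + 36 = 60°C

60°C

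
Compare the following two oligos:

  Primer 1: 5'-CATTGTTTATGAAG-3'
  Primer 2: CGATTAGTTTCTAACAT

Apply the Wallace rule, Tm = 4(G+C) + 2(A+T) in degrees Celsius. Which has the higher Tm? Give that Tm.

Primer 2, 44°C

Primer 1: A+T=10, G+C=4 → Tm = 2(10)+4(4) = 36°C
Primer 2: A+T=12, G+C=5 → Tm = 2(12)+4(5) = 44°C
36°C vs 44°C → primer 2 is higher.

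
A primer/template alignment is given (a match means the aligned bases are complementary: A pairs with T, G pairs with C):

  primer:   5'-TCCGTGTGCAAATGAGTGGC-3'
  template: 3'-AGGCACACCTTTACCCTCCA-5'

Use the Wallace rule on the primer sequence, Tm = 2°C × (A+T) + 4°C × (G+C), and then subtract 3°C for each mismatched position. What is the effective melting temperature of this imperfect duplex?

50°C

Primer base counts: A=4, T=5, G=7, C=4 → A+T=9, G+C=11
Perfect-match Tm = 2(9) + 4(11) = 18 + 44 = 62°C
Mismatches (positions where the bases are not complementary): 4 (at positions 9, 15, 17, 20)
Effective Tm = 62 − 4×3 = 62 − 12 = 50°C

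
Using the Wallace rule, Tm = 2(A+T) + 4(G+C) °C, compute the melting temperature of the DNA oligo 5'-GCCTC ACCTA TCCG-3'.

C=7, A=2, G=2, T=3
A+T = 5, G+C = 9
Tm = 4·9 + 2·5 = 36 + 10 = 46°C

46°C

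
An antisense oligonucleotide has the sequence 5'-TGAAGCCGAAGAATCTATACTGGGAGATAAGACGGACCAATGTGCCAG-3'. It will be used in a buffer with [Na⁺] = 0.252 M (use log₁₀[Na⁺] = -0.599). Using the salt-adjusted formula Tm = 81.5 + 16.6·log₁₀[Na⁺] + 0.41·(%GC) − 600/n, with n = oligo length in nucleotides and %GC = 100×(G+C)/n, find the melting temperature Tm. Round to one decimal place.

78.7°C

Length n = 48. Counting bases: C=9, A=17, G=14, T=8
G+C = 23, so %GC = 23/48 × 100 = 47.917%
Salt term: 16.6 × (-0.599) = -9.943
GC term: 0.41 × 47.917 = 19.646; length term: −600/48 = −12.5
Tm = 81.5 + (-9.943) + 19.646 − 12.5 = 78.703 → 78.7°C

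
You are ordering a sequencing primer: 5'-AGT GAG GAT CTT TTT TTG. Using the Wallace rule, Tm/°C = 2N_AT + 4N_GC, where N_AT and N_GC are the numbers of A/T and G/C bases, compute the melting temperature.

Scanning the sequence gives C=1, A=3, T=9, G=5.
So N_AT = 12 and N_GC = 6.
Tm = 2×12 + 4×6 = 48°C

48°C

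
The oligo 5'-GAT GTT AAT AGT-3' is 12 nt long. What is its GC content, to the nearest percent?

25%

G=3, T=5, A=4, C=0
G+C = 3 + 0 = 3 out of 12 bases
%GC = 3/12 × 100 = 25% ≈ 25%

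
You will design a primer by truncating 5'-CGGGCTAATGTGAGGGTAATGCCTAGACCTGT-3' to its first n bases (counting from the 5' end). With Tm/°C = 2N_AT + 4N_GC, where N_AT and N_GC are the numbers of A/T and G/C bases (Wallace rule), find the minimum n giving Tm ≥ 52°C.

First 15 bases: CGGGCTAATGTGAGG → Tm = 48°C (< 52°C)
First 16 bases: CGGGCTAATGTGAGGG → Tm = 52°C (≥ 52°C)
Each additional base adds 2°C (A/T) or 4°C (G/C), so Tm is non-decreasing in n; n = 16 is the first length to reach 52°C.

n = 16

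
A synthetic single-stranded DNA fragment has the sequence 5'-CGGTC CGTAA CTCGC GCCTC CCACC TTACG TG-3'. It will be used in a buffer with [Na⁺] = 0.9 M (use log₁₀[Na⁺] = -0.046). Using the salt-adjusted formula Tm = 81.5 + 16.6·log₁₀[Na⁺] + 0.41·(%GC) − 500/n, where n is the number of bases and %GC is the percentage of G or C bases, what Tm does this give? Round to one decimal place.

Length n = 32. Base counts: G=7, A=4, T=7, C=14
G+C = 21, so %GC = 21/32 × 100 = 65.625%
Salt term: 16.6 × (-0.046) = -0.764
GC term: 0.41 × 65.625 = 26.906; length term: −500/32 = −15.625
Tm = 81.5 + (-0.764) + 26.906 − 15.625 = 92.017 → 92.0°C

92.0°C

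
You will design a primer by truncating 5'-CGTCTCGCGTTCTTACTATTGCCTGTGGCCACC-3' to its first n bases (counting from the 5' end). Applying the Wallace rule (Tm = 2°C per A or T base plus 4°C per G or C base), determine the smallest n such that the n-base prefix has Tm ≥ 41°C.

First 12 bases: CGTCTCGCGTTC → Tm = 40°C (< 41°C)
First 13 bases: CGTCTCGCGTTCT → Tm = 42°C (≥ 41°C)
Since every base adds ≥2°C, Tm only increases with n, so the threshold is first crossed at n = 13.

n = 13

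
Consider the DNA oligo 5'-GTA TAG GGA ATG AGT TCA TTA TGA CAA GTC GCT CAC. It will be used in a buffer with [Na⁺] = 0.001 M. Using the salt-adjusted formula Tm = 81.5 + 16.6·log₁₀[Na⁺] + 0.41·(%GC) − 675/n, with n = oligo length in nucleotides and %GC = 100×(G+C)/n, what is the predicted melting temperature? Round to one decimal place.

30.0°C

Length n = 36. Base counts: T=10, A=11, C=6, G=9
G+C = 15, so %GC = 15/36 × 100 = 41.667%
Salt term: 16.6 × (-3) = -49.8
GC term: 0.41 × 41.667 = 17.083; length term: −675/36 = −18.75
Tm = 81.5 + (-49.8) + 17.083 − 18.75 = 30.033 → 30.0°C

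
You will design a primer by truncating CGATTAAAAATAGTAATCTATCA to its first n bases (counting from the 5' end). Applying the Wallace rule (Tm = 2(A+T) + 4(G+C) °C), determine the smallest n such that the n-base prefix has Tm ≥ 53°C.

First 21 bases: CGATTAAAAATAGTAATCTAT → Tm = 50°C (< 53°C)
First 22 bases: CGATTAAAAATAGTAATCTATC → Tm = 54°C (≥ 53°C)
Each additional base adds 2°C (A/T) or 4°C (G/C), so Tm is non-decreasing in n; n = 22 is the first length to reach 53°C.

n = 22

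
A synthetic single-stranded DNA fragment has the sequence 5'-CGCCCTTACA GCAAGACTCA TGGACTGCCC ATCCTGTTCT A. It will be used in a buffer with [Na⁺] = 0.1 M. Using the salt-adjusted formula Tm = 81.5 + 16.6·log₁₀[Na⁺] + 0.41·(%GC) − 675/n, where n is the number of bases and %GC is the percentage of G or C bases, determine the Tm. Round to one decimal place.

70.4°C

Length n = 41. Scanning the sequence gives C=15, G=7, A=9, T=10.
G+C = 22, so %GC = 22/41 × 100 = 53.659%
Salt term: 16.6 × (-1) = -16.6
GC term: 0.41 × 53.659 = 22; length term: −675/41 = −16.463
Tm = 81.5 + (-16.6) + 22 − 16.463 = 70.437 → 70.4°C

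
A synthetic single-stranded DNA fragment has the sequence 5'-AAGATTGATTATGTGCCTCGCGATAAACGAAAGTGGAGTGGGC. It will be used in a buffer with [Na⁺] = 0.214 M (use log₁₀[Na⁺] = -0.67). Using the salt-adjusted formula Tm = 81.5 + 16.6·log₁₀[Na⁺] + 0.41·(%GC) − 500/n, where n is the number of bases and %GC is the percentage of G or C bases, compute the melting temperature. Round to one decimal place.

Length n = 43. Counting bases: C=6, A=13, T=10, G=14
G+C = 20, so %GC = 20/43 × 100 = 46.512%
Salt term: 16.6 × (-0.67) = -11.122
GC term: 0.41 × 46.512 = 19.07; length term: −500/43 = −11.628
Tm = 81.5 + (-11.122) + 19.07 − 11.628 = 77.82 → 77.8°C

77.8°C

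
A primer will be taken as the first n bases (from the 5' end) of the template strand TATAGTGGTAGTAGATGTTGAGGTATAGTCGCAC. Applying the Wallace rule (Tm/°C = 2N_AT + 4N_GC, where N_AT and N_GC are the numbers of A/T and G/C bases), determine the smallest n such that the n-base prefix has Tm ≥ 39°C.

First 14 bases: TATAGTGGTAGTAG → Tm = 38°C (< 39°C)
First 15 bases: TATAGTGGTAGTAGA → Tm = 40°C (≥ 39°C)
Each additional base adds 2°C (A/T) or 4°C (G/C), so Tm is non-decreasing in n; n = 15 is the first length to reach 39°C.

n = 15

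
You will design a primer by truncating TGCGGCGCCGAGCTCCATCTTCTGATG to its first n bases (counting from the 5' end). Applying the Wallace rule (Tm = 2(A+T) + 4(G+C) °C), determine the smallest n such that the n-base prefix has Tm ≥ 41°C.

n = 12

First 11 bases: TGCGGCGCCGA → Tm = 40°C (< 41°C)
First 12 bases: TGCGGCGCCGAG → Tm = 44°C (≥ 41°C)
Since every base adds ≥2°C, Tm only increases with n, so the threshold is first crossed at n = 12.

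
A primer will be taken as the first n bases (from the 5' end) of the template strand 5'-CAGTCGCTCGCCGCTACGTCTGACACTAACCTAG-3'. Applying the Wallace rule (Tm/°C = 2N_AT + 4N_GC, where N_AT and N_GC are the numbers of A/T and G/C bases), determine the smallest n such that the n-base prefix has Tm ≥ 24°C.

First 6 bases: CAGTCG → Tm = 20°C (< 24°C)
First 7 bases: CAGTCGC → Tm = 24°C (≥ 24°C)
Since every base adds ≥2°C, Tm only increases with n, so the threshold is first crossed at n = 7.

n = 7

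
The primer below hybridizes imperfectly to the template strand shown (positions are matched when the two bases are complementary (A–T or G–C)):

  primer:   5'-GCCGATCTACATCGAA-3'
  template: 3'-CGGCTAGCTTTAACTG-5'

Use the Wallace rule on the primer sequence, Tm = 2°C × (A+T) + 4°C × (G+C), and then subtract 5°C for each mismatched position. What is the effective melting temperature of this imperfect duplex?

28°C

Primer base counts: A=5, T=3, G=3, C=5 → A+T=8, G+C=8
Perfect-match Tm = 2(8) + 4(8) = 16 + 32 = 48°C
Mismatches (positions where the bases are not complementary): 4 (at positions 8, 10, 13, 16)
Effective Tm = 48 − 4×5 = 48 − 20 = 28°C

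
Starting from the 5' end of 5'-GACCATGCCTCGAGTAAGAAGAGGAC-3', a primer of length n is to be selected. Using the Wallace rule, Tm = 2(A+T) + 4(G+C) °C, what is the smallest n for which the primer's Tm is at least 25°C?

First 7 bases: GACCATG → Tm = 22°C (< 25°C)
First 8 bases: GACCATGC → Tm = 26°C (≥ 25°C)
Each additional base adds 2°C (A/T) or 4°C (G/C), so Tm is non-decreasing in n; n = 8 is the first length to reach 25°C.

n = 8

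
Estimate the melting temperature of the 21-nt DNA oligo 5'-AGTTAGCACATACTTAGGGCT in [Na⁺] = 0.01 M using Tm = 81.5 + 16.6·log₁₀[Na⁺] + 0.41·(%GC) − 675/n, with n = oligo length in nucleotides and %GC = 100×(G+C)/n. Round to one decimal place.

Length n = 21. Scanning the sequence gives C=4, G=5, T=6, A=6.
G+C = 9, so %GC = 9/21 × 100 = 42.857%
Salt term: 16.6 × (-2) = -33.2
GC term: 0.41 × 42.857 = 17.571; length term: −675/21 = −32.143
Tm = 81.5 + (-33.2) + 17.571 − 32.143 = 33.728 → 33.7°C

33.7°C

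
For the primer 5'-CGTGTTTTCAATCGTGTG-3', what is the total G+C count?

8

Counting bases: T=8, G=5, C=3, A=2
Total G or C: 5 + 3 = 8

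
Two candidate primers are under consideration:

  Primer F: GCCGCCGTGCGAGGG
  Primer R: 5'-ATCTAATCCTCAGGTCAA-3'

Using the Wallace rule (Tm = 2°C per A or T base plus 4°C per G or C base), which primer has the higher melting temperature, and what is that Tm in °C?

Primer F, 56°C

Primer F: A+T=2, G+C=13 → Tm = 2(2)+4(13) = 56°C
Primer R: A+T=11, G+C=7 → Tm = 2(11)+4(7) = 50°C
56°C vs 50°C → primer F is higher.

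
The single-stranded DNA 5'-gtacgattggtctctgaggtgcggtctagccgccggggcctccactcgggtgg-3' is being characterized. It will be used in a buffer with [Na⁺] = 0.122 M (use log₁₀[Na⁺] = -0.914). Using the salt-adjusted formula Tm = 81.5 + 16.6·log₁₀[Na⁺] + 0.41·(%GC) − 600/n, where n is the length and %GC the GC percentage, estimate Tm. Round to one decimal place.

Length n = 53. Base counts: T=12, G=21, C=15, A=5
G+C = 36, so %GC = 36/53 × 100 = 67.925%
Salt term: 16.6 × (-0.914) = -15.172
GC term: 0.41 × 67.925 = 27.849; length term: −600/53 = −11.321
Tm = 81.5 + (-15.172) + 27.849 − 11.321 = 82.856 → 82.9°C

82.9°C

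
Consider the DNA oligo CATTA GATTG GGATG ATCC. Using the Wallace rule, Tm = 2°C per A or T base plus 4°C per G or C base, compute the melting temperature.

54°C

G=5, A=5, C=3, T=6
AT pairs contribute 11, GC pairs contribute 8.
Tm = 2(11) + 4(8) = 22 + 32 = 54°C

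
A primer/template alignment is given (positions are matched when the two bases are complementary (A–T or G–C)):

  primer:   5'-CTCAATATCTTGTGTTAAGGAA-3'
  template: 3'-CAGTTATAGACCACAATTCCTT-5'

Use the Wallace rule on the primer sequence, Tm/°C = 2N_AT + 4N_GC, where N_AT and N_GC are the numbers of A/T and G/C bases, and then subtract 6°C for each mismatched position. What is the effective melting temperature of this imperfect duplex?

46°C

Primer base counts: A=7, T=8, G=4, C=3 → A+T=15, G+C=7
Perfect-match Tm = 2(15) + 4(7) = 30 + 28 = 58°C
Mismatches (positions where the bases are not complementary): 2 (at positions 1, 11)
Effective Tm = 58 − 2×6 = 58 − 12 = 46°C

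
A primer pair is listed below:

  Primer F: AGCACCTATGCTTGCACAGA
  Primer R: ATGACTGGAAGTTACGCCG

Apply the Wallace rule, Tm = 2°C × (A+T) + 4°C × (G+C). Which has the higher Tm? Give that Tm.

Primer F, 60°C

Primer F: A+T=10, G+C=10 → Tm = 2(10)+4(10) = 60°C
Primer R: A+T=9, G+C=10 → Tm = 2(9)+4(10) = 58°C
60°C vs 58°C → primer F is higher.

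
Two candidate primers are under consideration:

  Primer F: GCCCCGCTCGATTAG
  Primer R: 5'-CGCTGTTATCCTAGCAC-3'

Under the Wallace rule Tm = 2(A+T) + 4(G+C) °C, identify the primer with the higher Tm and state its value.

Primer F: A+T=5, G+C=10 → Tm = 2(5)+4(10) = 50°C
Primer R: A+T=8, G+C=9 → Tm = 2(8)+4(9) = 52°C
50°C vs 52°C → primer R is higher.

Primer R, 52°C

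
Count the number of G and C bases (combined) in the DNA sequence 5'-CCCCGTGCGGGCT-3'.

11

Base counts: A=0, C=6, G=5, T=2
Total G or C: 5 + 6 = 11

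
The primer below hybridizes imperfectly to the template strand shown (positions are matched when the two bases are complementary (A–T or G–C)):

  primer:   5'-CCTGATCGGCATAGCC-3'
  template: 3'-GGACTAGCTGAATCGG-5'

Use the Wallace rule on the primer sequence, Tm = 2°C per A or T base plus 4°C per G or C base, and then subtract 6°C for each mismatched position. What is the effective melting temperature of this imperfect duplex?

40°C

Primer base counts: A=3, T=3, G=4, C=6 → A+T=6, G+C=10
Perfect-match Tm = 2(6) + 4(10) = 12 + 40 = 52°C
Mismatches (positions where the bases are not complementary): 2 (at positions 9, 11)
Effective Tm = 52 − 2×6 = 52 − 12 = 40°C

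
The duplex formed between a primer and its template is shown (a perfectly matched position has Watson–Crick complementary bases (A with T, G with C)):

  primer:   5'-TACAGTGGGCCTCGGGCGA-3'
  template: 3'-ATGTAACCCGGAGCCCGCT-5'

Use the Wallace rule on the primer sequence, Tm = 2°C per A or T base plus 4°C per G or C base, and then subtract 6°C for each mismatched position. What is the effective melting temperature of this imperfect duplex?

Primer base counts: A=3, T=3, G=8, C=5 → A+T=6, G+C=13
Perfect-match Tm = 2(6) + 4(13) = 12 + 52 = 64°C
Mismatches (positions where the bases are not complementary): 1 (at position 5)
Effective Tm = 64 − 1×6 = 64 − 6 = 58°C

58°C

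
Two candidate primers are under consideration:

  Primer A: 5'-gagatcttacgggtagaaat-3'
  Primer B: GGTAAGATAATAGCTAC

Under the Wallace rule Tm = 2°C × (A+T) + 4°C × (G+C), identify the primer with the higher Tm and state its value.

Primer A, 56°C

Primer A: A+T=12, G+C=8 → Tm = 2(12)+4(8) = 56°C
Primer B: A+T=11, G+C=6 → Tm = 2(11)+4(6) = 46°C
56°C vs 46°C → primer A is higher.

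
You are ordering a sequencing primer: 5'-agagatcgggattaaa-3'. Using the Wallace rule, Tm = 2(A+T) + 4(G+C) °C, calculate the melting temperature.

G=5, C=1, T=3, A=7
So N_AT = 10 and N_GC = 6.
Tm = 4·6 + 2·10 = 24 + 20 = 44°C

44°C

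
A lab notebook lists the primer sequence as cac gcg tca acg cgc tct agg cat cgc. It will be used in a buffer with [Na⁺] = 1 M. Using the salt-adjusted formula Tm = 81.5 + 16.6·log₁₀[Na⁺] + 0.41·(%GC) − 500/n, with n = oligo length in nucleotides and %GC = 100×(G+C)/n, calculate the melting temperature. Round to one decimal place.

90.3°C

Length n = 27. T=4, A=5, C=11, G=7
G+C = 18, so %GC = 18/27 × 100 = 66.667%
Salt term: 16.6 × (0) = 0
GC term: 0.41 × 66.667 = 27.333; length term: −500/27 = −18.519
Tm = 81.5 + (0) + 27.333 − 18.519 = 90.314 → 90.3°C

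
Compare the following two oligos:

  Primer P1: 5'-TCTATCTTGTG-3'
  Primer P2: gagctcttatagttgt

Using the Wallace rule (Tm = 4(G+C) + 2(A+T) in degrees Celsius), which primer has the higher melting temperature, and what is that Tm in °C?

Primer P1: A+T=7, G+C=4 → Tm = 2(7)+4(4) = 30°C
Primer P2: A+T=10, G+C=6 → Tm = 2(10)+4(6) = 44°C
30°C vs 44°C → primer P2 is higher.

Primer P2, 44°C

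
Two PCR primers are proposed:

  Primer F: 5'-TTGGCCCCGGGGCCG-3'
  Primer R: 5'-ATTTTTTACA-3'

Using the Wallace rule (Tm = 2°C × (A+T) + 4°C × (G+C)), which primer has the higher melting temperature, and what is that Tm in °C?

Primer F: A+T=2, G+C=13 → Tm = 2(2)+4(13) = 56°C
Primer R: A+T=9, G+C=1 → Tm = 2(9)+4(1) = 22°C
56°C vs 22°C → primer F is higher.

Primer F, 56°C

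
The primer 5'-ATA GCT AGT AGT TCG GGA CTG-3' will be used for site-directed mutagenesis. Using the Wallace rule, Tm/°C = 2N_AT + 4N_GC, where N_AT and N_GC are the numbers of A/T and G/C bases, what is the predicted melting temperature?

62°C

Counting bases: T=6, A=5, G=7, C=3
So N_AT = 11 and N_GC = 10.
Tm = 4·10 + 2·11 = 40 + 22 = 62°C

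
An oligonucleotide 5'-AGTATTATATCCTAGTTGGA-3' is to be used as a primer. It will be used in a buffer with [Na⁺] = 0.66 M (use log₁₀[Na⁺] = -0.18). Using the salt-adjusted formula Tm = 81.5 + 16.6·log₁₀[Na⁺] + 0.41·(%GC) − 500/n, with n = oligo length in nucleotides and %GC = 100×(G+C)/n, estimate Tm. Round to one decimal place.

65.8°C

Length n = 20. Scanning the sequence gives A=6, G=4, C=2, T=8.
G+C = 6, so %GC = 6/20 × 100 = 30%
Salt term: 16.6 × (-0.18) = -2.988
GC term: 0.41 × 30 = 12.3; length term: −500/20 = −25
Tm = 81.5 + (-2.988) + 12.3 − 25 = 65.812 → 65.8°C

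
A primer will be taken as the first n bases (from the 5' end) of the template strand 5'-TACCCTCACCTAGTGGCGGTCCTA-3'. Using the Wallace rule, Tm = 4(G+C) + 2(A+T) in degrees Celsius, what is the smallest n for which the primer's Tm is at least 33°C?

n = 11

First 10 bases: TACCCTCACC → Tm = 32°C (< 33°C)
First 11 bases: TACCCTCACCT → Tm = 34°C (≥ 33°C)
Each additional base adds 2°C (A/T) or 4°C (G/C), so Tm is non-decreasing in n; n = 11 is the first length to reach 33°C.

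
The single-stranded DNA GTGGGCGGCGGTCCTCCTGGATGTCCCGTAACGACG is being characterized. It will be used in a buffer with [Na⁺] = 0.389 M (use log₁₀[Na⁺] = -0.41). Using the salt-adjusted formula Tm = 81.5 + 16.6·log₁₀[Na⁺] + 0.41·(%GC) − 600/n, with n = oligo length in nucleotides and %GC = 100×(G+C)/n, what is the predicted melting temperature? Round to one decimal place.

86.5°C

Length n = 36. Scanning the sequence gives T=7, G=14, C=11, A=4.
G+C = 25, so %GC = 25/36 × 100 = 69.444%
Salt term: 16.6 × (-0.41) = -6.806
GC term: 0.41 × 69.444 = 28.472; length term: −600/36 = −16.667
Tm = 81.5 + (-6.806) + 28.472 − 16.667 = 86.499 → 86.5°C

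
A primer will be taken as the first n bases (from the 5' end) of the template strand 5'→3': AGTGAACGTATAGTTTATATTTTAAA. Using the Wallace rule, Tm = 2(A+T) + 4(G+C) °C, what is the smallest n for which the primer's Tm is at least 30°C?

n = 11

First 10 bases: AGTGAACGTA → Tm = 28°C (< 30°C)
First 11 bases: AGTGAACGTAT → Tm = 30°C (≥ 30°C)
Since every base adds ≥2°C, Tm only increases with n, so the threshold is first crossed at n = 11.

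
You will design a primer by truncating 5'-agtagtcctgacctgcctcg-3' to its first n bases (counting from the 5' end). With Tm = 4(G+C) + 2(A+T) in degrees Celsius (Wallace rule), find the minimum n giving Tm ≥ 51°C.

First 16 bases: AGTAGTCCTGACCTGC → Tm = 50°C (< 51°C)
First 17 bases: AGTAGTCCTGACCTGCC → Tm = 54°C (≥ 51°C)
Since every base adds ≥2°C, Tm only increases with n, so the threshold is first crossed at n = 17.

n = 17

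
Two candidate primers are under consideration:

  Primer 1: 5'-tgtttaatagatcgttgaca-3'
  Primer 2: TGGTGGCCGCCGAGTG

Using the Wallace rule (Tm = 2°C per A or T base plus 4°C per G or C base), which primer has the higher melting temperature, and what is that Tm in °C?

Primer 2, 56°C

Primer 1: A+T=14, G+C=6 → Tm = 2(14)+4(6) = 52°C
Primer 2: A+T=4, G+C=12 → Tm = 2(4)+4(12) = 56°C
52°C vs 56°C → primer 2 is higher.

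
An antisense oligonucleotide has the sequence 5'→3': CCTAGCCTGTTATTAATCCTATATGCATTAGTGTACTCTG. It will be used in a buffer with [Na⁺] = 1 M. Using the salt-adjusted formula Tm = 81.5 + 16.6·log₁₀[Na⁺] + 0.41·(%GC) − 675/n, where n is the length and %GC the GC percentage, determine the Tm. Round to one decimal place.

80.0°C

Length n = 40. Counting bases: G=6, T=16, C=9, A=9
G+C = 15, so %GC = 15/40 × 100 = 37.5%
Salt term: 16.6 × (0) = 0
GC term: 0.41 × 37.5 = 15.375; length term: −675/40 = −16.875
Tm = 81.5 + (0) + 15.375 − 16.875 = 80 → 80.0°C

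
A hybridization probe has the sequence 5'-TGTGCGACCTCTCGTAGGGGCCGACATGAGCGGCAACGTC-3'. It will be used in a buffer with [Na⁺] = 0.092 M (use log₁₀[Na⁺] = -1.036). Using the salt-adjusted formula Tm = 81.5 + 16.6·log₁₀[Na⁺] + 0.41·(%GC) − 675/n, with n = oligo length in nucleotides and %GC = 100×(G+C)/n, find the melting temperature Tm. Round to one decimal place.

74.1°C

Length n = 40. Scanning the sequence gives G=14, T=7, A=7, C=12.
G+C = 26, so %GC = 26/40 × 100 = 65%
Salt term: 16.6 × (-1.036) = -17.198
GC term: 0.41 × 65 = 26.65; length term: −675/40 = −16.875
Tm = 81.5 + (-17.198) + 26.65 − 16.875 = 74.077 → 74.1°C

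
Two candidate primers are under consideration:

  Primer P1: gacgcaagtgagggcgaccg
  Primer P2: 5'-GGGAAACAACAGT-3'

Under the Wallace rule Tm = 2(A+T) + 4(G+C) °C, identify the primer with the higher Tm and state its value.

Primer P1: A+T=6, G+C=14 → Tm = 2(6)+4(14) = 68°C
Primer P2: A+T=7, G+C=6 → Tm = 2(7)+4(6) = 38°C
68°C vs 38°C → primer P1 is higher.

Primer P1, 68°C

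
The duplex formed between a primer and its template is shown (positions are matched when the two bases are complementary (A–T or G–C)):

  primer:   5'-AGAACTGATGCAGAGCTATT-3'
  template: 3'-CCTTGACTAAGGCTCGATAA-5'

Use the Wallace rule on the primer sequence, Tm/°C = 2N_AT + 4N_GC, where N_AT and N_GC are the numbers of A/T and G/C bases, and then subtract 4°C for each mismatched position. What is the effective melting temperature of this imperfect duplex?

Primer base counts: A=7, T=5, G=5, C=3 → A+T=12, G+C=8
Perfect-match Tm = 2(12) + 4(8) = 24 + 32 = 56°C
Mismatches (positions where the bases are not complementary): 3 (at positions 1, 10, 12)
Effective Tm = 56 − 3×4 = 56 − 12 = 44°C

44°C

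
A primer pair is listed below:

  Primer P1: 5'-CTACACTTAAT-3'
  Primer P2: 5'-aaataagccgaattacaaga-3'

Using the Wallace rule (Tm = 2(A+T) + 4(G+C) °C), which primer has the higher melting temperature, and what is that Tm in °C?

Primer P2, 52°C

Primer P1: A+T=8, G+C=3 → Tm = 2(8)+4(3) = 28°C
Primer P2: A+T=14, G+C=6 → Tm = 2(14)+4(6) = 52°C
28°C vs 52°C → primer P2 is higher.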